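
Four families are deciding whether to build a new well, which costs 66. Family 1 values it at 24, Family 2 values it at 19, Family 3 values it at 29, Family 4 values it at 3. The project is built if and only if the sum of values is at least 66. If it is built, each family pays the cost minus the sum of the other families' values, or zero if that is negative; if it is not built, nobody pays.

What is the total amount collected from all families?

Total value 75 ≥ cost 66, so it is built.
Family 1: others sum to 51; max(0, 66 - 51) = 15.
Family 2: others sum to 56; max(0, 66 - 56) = 10.
Family 3: others sum to 46; max(0, 66 - 46) = 20.
Family 4: others sum to 72; max(0, 66 - 72) = 0.
Total collected = 15 + 10 + 20 + 0 = 45.

45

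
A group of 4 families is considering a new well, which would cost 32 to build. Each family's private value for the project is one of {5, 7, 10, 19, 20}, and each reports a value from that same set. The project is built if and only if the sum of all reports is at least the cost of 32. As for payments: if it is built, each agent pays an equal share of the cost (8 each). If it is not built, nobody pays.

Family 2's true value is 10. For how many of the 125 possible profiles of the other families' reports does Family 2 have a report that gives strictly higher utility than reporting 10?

11

Others report (5, 5, 5): truth gives 0; report 19 gives 2 > 0. Violating.
Others report (5, 5, 7): truth gives 0; report 19 gives 2 > 0. Violating.
Others report (5, 5, 10): truth gives 0; report 19 gives 2 > 0. Violating.
Others report (5, 7, 5): truth gives 0; report 19 gives 2 > 0. Violating.
Others report (5, 5, 19): truth gives 2; no alternative beats it.
Others report (5, 5, 20): truth gives 2; no alternative beats it.
(Checking all 125 profiles: 11 have a profitable deviation, 114 do not.)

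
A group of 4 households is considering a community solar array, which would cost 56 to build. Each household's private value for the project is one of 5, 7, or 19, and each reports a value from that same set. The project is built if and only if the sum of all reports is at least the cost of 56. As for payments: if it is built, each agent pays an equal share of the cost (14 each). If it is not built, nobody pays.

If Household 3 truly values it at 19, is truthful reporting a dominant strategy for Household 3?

Yes

Check each profile of the others' reports and compare truth against every alternative report.
Others report (5, 19, 19): truth gives 5, best alternative gives 0.
Others report (7, 19, 19): truth gives 5, best alternative gives 0.
Others report (19, 5, 19): truth gives 5, best alternative gives 0.
Others report (19, 7, 19): truth gives 5, best alternative gives 0.
Others report (19, 19, 5): truth gives 5, best alternative gives 0.
Others report (19, 19, 7): truth gives 5, best alternative gives 0.
(Remaining 21 profiles checked similarly; truth is weakly best in each.)
In every case the truthful report is at least as good as any alternative, so it is a dominant strategy.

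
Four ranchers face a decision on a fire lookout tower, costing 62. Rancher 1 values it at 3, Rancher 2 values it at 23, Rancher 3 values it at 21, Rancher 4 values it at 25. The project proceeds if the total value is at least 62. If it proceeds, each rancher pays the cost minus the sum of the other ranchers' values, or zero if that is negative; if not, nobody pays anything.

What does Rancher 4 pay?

15

Total value 72 ≥ cost 62, so the project is built.
The other ranchers' values sum to 47.
Cost minus that sum is 62 - 47 = 15.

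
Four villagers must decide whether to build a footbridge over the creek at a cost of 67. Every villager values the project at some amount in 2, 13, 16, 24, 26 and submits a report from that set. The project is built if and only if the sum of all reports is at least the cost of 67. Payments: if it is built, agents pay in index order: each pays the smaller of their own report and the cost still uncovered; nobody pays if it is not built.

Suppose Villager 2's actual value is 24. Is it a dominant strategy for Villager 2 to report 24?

No

Consider the case where Villager 1 reports 2, Villager 3 reports 24 and Villager 4 reports 26.
Truthful report 24: project built, pays 24, utility 24 - 24 = 0.
Report 16 instead: project built, pays 16, utility 24 - 16 = 8.
Since 8 > 0, reporting 16 is strictly better here, so truthful reporting is not dominant.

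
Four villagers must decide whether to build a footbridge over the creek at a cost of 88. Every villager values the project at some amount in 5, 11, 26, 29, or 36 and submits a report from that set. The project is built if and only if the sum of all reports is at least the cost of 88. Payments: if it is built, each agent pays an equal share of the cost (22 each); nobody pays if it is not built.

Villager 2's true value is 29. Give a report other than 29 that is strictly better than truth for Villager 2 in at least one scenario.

36

Suppose Villager 1 reports 5, Villager 3 reports 11 and Villager 4 reports 36.
Report 29: project not built, utility 0.
Report 36: project built, pays 22, utility 29 - 22 = 7.
So reporting 36 beats truth here (7 > 0).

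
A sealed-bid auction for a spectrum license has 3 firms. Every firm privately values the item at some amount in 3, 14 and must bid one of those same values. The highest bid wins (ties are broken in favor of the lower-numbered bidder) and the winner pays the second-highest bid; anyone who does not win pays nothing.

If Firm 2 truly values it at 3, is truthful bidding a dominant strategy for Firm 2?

Yes

Check each profile of the others' bids and compare truth against every alternative bid.
Others bid (3, 14): truth gives 0, best alternative gives -11.
Others bid (3, 3): truth gives 0, best alternative gives 0.
Others bid (14, 3): truth gives 0, best alternative gives 0.
Others bid (14, 14): truth gives 0, best alternative gives 0.
In every case the truthful bid is at least as good as any alternative, so it is a dominant strategy.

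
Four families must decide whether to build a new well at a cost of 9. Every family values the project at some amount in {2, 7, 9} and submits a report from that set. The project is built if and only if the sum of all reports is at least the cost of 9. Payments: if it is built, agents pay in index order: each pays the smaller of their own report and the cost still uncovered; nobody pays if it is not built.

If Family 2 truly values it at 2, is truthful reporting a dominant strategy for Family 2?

Check each profile of the others' reports and compare truth against every alternative report.
Others report (2, 2, 2): truth gives 0, best alternative gives -5.
Others report (2, 2, 7): truth gives 0, best alternative gives -5.
Others report (2, 2, 9): truth gives 0, best alternative gives -5.
Others report (2, 7, 2): truth gives 0, best alternative gives -5.
Others report (2, 7, 7): truth gives 0, best alternative gives -5.
Others report (2, 7, 9): truth gives 0, best alternative gives -5.
(Remaining 21 profiles checked similarly; truth is weakly best in each.)
In every case the truthful report is at least as good as any alternative, so it is a dominant strategy.

Yes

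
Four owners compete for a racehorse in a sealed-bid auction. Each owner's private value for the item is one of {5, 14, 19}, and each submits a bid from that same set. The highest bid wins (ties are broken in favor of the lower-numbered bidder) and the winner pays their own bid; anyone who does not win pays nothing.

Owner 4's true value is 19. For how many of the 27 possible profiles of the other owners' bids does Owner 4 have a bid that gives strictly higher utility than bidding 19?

Others bid (5, 5, 5): truth gives 0; bid 14 gives 5 > 0. Violating.
Others bid (5, 5, 14): truth gives 0; no alternative beats it.
Others bid (5, 5, 19): truth gives 0; no alternative beats it.
(Checking all 27 profiles: 1 has a profitable deviation, 26 do not.)

1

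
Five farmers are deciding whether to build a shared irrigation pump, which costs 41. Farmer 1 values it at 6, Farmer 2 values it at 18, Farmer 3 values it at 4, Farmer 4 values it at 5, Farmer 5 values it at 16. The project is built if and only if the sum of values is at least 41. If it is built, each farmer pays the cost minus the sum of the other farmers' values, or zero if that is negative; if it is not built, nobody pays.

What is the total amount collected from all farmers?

18

Total value 49 ≥ cost 41, so it is built.
Farmer 1: others sum to 43; max(0, 41 - 43) = 0.
Farmer 2: others sum to 31; max(0, 41 - 31) = 10.
Farmer 3: others sum to 45; max(0, 41 - 45) = 0.
Farmer 4: others sum to 44; max(0, 41 - 44) = 0.
Farmer 5: others sum to 33; max(0, 41 - 33) = 8.
Total collected = 0 + 10 + 0 + 0 + 8 = 18.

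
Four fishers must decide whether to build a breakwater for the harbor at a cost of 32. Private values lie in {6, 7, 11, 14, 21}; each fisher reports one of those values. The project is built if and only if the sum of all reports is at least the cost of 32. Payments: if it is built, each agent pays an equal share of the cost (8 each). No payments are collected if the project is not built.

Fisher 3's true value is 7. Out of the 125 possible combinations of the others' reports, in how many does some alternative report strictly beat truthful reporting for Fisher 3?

3

Others report (7, 7, 11): truth gives -1; report 6 gives 0 > -1. Violating.
Others report (7, 11, 7): truth gives -1; report 6 gives 0 > -1. Violating.
Others report (11, 7, 7): truth gives -1; report 6 gives 0 > -1. Violating.
Others report (6, 6, 6): truth gives 0; no alternative beats it.
Others report (6, 6, 7): truth gives 0; no alternative beats it.
(Checking all 125 profiles: 3 have a profitable deviation, 122 do not.)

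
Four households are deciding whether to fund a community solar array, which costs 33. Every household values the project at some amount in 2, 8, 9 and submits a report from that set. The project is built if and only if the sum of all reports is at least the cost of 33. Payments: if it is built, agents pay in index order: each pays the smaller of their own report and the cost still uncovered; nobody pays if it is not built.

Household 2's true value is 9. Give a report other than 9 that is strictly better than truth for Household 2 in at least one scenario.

Suppose Household 1 reports 8, Household 3 reports 8 and Household 4 reports 9.
Report 9: project built, pays 9, utility 9 - 9 = 0.
Report 8: project built, pays 8, utility 9 - 8 = 1.
So reporting 8 beats truth here (1 > 0).

8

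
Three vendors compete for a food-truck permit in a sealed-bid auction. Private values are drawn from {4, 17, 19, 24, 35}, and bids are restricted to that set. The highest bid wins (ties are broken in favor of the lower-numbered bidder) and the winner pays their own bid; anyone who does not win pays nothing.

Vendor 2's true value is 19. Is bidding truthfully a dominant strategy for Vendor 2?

Consider the case where Vendor 1 bids 4 and Vendor 3 bids 4.
Truthful bid 19: wins, pays 19, utility 19 - 19 = 0.
Bid 17 instead: wins, pays 17, utility 19 - 17 = 2.
Since 2 > 0, bidding 17 is strictly better here, so truthful bidding is not dominant.

No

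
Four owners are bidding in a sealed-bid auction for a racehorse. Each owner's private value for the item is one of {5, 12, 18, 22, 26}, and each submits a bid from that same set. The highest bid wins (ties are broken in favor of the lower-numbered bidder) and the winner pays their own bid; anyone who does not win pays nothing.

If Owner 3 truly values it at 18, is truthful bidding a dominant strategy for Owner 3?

Consider the case where Owner 1 bids 5, Owner 2 bids 5 and Owner 4 bids 5.
Truthful bid 18: wins, pays 18, utility 18 - 18 = 0.
Bid 12 instead: wins, pays 12, utility 18 - 12 = 6.
Since 6 > 0, bidding 12 is strictly better here, so truthful bidding is not dominant.

No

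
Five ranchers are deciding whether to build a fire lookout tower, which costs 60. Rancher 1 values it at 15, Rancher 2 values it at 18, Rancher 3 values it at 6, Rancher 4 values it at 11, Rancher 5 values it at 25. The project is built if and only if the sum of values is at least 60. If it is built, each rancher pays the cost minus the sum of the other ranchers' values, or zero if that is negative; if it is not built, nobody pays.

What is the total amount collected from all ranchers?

13

Total value 75 ≥ cost 60, so it is built.
Rancher 1: others sum to 60; max(0, 60 - 60) = 0.
Rancher 2: others sum to 57; max(0, 60 - 57) = 3.
Rancher 3: others sum to 69; max(0, 60 - 69) = 0.
Rancher 4: others sum to 64; max(0, 60 - 64) = 0.
Rancher 5: others sum to 50; max(0, 60 - 50) = 10.
Total collected = 0 + 3 + 0 + 0 + 10 = 13.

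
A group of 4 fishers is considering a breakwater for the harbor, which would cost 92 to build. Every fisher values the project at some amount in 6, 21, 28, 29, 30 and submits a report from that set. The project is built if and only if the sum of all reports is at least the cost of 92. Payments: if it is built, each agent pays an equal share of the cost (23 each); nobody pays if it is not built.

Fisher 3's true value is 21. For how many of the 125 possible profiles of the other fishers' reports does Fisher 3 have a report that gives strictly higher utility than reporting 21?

37

Others report (21, 21, 29): truth gives -2; report 6 gives 0 > -2. Violating.
Others report (21, 21, 30): truth gives -2; report 6 gives 0 > -2. Violating.
Others report (21, 28, 28): truth gives -2; report 6 gives 0 > -2. Violating.
Others report (21, 28, 29): truth gives -2; report 6 gives 0 > -2. Violating.
Others report (6, 6, 6): truth gives 0; no alternative beats it.
Others report (6, 6, 21): truth gives 0; no alternative beats it.
(Checking all 125 profiles: 37 have a profitable deviation, 88 do not.)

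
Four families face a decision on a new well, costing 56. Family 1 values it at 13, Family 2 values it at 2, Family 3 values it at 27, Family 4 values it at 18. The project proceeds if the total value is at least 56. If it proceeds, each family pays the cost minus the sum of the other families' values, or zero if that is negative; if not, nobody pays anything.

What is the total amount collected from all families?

46

Total value 60 ≥ cost 56, so it is built.
Family 1: others sum to 47; max(0, 56 - 47) = 9.
Family 2: others sum to 58; max(0, 56 - 58) = 0.
Family 3: others sum to 33; max(0, 56 - 33) = 23.
Family 4: others sum to 42; max(0, 56 - 42) = 14.
Total collected = 9 + 0 + 23 + 14 = 46.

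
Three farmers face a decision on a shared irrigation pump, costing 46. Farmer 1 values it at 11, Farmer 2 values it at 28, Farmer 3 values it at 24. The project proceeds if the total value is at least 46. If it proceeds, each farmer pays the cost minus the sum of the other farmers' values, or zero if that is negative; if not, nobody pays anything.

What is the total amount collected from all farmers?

18

Total value 63 ≥ cost 46, so it is built.
Farmer 1: others sum to 52; max(0, 46 - 52) = 0.
Farmer 2: others sum to 35; max(0, 46 - 35) = 11.
Farmer 3: others sum to 39; max(0, 46 - 39) = 7.
Total collected = 0 + 11 + 7 = 18.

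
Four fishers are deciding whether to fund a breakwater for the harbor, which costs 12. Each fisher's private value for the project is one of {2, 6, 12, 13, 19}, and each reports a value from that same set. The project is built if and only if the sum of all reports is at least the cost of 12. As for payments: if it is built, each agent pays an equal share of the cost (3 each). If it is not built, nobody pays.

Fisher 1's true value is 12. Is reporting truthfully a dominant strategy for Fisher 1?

Yes

Check each profile of the others' reports and compare truth against every alternative report.
Others report (2, 2, 2): truth gives 9, best alternative gives 9.
Others report (2, 2, 6): truth gives 9, best alternative gives 9.
Others report (2, 2, 12): truth gives 9, best alternative gives 9.
Others report (2, 2, 13): truth gives 9, best alternative gives 9.
Others report (2, 2, 19): truth gives 9, best alternative gives 9.
Others report (2, 6, 2): truth gives 9, best alternative gives 9.
(Remaining 119 profiles checked similarly; truth is weakly best in each.)
In every case the truthful report is at least as good as any alternative, so it is a dominant strategy.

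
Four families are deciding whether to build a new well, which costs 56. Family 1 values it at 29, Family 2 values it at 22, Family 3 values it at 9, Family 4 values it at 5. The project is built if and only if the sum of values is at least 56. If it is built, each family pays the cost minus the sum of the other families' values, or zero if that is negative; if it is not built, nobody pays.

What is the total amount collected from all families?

Total value 65 ≥ cost 56, so it is built.
Family 1: others sum to 36; max(0, 56 - 36) = 20.
Family 2: others sum to 43; max(0, 56 - 43) = 13.
Family 3: others sum to 56; max(0, 56 - 56) = 0.
Family 4: others sum to 60; max(0, 56 - 60) = 0.
Total collected = 20 + 13 + 0 + 0 = 33.

33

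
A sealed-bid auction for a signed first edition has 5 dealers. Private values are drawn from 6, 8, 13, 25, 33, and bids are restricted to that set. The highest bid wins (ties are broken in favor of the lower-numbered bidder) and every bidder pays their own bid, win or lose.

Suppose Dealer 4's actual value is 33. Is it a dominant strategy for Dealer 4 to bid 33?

Consider the case where Dealer 1 bids 6, Dealer 2 bids 6, Dealer 3 bids 6 and Dealer 5 bids 6.
Truthful bid 33: wins, pays 33, utility 33 - 33 = 0.
Bid 8 instead: wins, pays 8, utility 33 - 8 = 25.
Since 25 > 0, bidding 8 is strictly better here, so truthful bidding is not dominant.

No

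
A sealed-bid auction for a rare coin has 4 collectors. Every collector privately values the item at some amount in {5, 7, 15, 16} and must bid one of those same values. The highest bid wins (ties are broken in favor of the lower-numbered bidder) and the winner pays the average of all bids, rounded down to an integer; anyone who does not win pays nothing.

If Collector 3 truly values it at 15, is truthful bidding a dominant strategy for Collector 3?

Consider the case where Collector 1 bids 5, Collector 2 bids 5 and Collector 4 bids 5.
Truthful bid 15: wins, pays 7, utility 15 - 7 = 8.
Bid 7 instead: wins, pays 5, utility 15 - 5 = 10.
Since 10 > 8, bidding 7 is strictly better here, so truthful bidding is not dominant.

No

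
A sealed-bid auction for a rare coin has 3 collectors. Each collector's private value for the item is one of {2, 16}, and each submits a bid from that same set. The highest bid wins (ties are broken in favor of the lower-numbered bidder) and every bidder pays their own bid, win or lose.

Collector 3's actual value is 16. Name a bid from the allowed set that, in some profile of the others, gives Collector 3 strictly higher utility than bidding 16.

2

Suppose Collector 1 bids 2 and Collector 2 bids 16.
Bid 16: loses but pays 16, utility -16.
Bid 2: loses but pays 2, utility -2.
So bidding 2 beats truth here (-2 > -16).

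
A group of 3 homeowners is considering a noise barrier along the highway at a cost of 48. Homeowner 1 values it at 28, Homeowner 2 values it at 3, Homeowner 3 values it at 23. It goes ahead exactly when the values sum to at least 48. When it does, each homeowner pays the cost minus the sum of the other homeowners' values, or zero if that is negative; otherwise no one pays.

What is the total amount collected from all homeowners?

Total value 54 ≥ cost 48, so it is built.
Homeowner 1: others sum to 26; max(0, 48 - 26) = 22.
Homeowner 2: others sum to 51; max(0, 48 - 51) = 0.
Homeowner 3: others sum to 31; max(0, 48 - 31) = 17.
Total collected = 22 + 0 + 17 = 39.

39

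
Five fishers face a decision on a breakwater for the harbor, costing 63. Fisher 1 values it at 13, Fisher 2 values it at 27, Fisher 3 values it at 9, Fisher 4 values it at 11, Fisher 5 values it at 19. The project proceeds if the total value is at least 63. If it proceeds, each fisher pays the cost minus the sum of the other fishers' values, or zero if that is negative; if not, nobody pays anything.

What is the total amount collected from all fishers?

14

Total value 79 ≥ cost 63, so it is built.
Fisher 1: others sum to 66; max(0, 63 - 66) = 0.
Fisher 2: others sum to 52; max(0, 63 - 52) = 11.
Fisher 3: others sum to 70; max(0, 63 - 70) = 0.
Fisher 4: others sum to 68; max(0, 63 - 68) = 0.
Fisher 5: others sum to 60; max(0, 63 - 60) = 3.
Total collected = 0 + 11 + 0 + 0 + 3 = 14.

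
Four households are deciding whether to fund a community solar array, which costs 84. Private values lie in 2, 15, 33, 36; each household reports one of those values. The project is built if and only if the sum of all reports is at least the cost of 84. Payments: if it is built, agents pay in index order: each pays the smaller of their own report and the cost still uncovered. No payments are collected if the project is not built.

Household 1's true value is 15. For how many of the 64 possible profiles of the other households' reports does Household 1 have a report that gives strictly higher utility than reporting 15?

Others report (15, 33, 36): truth gives 0; report 2 gives 13 > 0. Violating.
Others report (15, 36, 33): truth gives 0; report 2 gives 13 > 0. Violating.
Others report (15, 36, 36): truth gives 0; report 2 gives 13 > 0. Violating.
Others report (33, 15, 36): truth gives 0; report 2 gives 13 > 0. Violating.
Others report (2, 2, 2): truth gives 0; no alternative beats it.
Others report (2, 2, 15): truth gives 0; no alternative beats it.
(Checking all 64 profiles: 17 have a profitable deviation, 47 do not.)

17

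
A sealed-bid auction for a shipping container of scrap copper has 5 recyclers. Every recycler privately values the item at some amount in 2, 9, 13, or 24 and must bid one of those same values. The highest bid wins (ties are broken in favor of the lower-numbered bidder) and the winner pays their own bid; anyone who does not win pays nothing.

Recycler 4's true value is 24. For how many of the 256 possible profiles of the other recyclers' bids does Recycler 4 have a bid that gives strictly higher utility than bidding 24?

Others bid (2, 2, 2, 2): truth gives 0; bid 9 gives 15 > 0. Violating.
Others bid (2, 2, 2, 9): truth gives 0; bid 9 gives 15 > 0. Violating.
Others bid (2, 2, 2, 13): truth gives 0; bid 13 gives 11 > 0. Violating.
Others bid (2, 2, 9, 2): truth gives 0; bid 13 gives 11 > 0. Violating.
Others bid (2, 2, 2, 24): truth gives 0; no alternative beats it.
Others bid (2, 2, 9, 24): truth gives 0; no alternative beats it.
(Checking all 256 profiles: 24 have a profitable deviation, 232 do not.)

24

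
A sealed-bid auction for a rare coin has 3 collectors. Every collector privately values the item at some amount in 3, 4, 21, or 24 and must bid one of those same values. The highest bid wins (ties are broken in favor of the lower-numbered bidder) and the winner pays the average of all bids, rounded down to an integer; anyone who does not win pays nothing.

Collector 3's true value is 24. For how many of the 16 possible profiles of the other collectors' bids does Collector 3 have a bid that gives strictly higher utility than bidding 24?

4

Others bid (3, 3): truth gives 14; bid 4 gives 21 > 14. Violating.
Others bid (3, 4): truth gives 14; bid 21 gives 15 > 14. Violating.
Others bid (4, 3): truth gives 14; bid 21 gives 15 > 14. Violating.
Others bid (4, 4): truth gives 14; bid 21 gives 15 > 14. Violating.
Others bid (3, 21): truth gives 8; no alternative beats it.
Others bid (3, 24): truth gives 0; no alternative beats it.
(Checking all 16 profiles: 4 have a profitable deviation, 12 do not.)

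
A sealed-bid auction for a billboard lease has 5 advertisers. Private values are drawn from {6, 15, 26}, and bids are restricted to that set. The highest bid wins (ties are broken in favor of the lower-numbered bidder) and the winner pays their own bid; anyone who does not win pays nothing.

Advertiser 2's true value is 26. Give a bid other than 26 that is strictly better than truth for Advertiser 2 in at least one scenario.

Suppose Advertiser 1 bids 6, Advertiser 3 bids 6, Advertiser 4 bids 6 and Advertiser 5 bids 6.
Bid 26: wins, pays 26, utility 26 - 26 = 0.
Bid 15: wins, pays 15, utility 26 - 15 = 11.
So bidding 15 beats truth here (11 > 0).

15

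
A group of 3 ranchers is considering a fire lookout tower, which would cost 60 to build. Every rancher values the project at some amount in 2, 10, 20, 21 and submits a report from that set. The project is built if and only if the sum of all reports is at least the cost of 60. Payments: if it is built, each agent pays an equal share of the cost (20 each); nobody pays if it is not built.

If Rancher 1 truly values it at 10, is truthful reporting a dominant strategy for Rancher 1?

Check each profile of the others' reports and compare truth against every alternative report.
Others report (2, 2): truth gives 0, best alternative gives 0.
Others report (2, 10): truth gives 0, best alternative gives 0.
Others report (2, 20): truth gives 0, best alternative gives 0.
Others report (2, 21): truth gives 0, best alternative gives 0.
Others report (10, 2): truth gives 0, best alternative gives 0.
Others report (10, 10): truth gives 0, best alternative gives 0.
(Remaining 10 profiles checked similarly; truth is weakly best in each.)
In every case the truthful report is at least as good as any alternative, so it is a dominant strategy.

Yes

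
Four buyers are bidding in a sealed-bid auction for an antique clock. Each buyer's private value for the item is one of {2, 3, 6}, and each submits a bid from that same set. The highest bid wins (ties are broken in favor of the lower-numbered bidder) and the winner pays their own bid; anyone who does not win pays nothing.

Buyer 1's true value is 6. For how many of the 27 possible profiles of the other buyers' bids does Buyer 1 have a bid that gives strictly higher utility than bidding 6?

Others bid (2, 2, 2): truth gives 0; bid 2 gives 4 > 0. Violating.
Others bid (2, 2, 3): truth gives 0; bid 3 gives 3 > 0. Violating.
Others bid (2, 3, 2): truth gives 0; bid 3 gives 3 > 0. Violating.
Others bid (2, 3, 3): truth gives 0; bid 3 gives 3 > 0. Violating.
Others bid (2, 2, 6): truth gives 0; no alternative beats it.
Others bid (2, 3, 6): truth gives 0; no alternative beats it.
(Checking all 27 profiles: 8 have a profitable deviation, 19 do not.)

8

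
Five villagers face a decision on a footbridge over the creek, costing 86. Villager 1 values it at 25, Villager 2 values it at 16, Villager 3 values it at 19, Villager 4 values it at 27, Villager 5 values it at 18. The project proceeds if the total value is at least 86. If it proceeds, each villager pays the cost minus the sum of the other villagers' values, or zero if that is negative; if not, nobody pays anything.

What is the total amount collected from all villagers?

14

Total value 105 ≥ cost 86, so it is built.
Villager 1: others sum to 80; max(0, 86 - 80) = 6.
Villager 2: others sum to 89; max(0, 86 - 89) = 0.
Villager 3: others sum to 86; max(0, 86 - 86) = 0.
Villager 4: others sum to 78; max(0, 86 - 78) = 8.
Villager 5: others sum to 87; max(0, 86 - 87) = 0.
Total collected = 6 + 0 + 0 + 8 + 0 = 14.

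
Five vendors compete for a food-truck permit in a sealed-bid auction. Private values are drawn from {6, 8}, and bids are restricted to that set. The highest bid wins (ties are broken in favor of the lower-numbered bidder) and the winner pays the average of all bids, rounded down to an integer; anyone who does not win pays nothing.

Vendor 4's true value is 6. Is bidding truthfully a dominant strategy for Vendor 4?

Yes

Check each profile of the others' bids and compare truth against every alternative bid.
Others bid (6, 6, 6, 6): truth gives 0, best alternative gives 0.
Others bid (6, 6, 6, 8): truth gives 0, best alternative gives 0.
Others bid (6, 6, 8, 6): truth gives 0, best alternative gives 0.
Others bid (6, 6, 8, 8): truth gives 0, best alternative gives 0.
Others bid (6, 8, 6, 6): truth gives 0, best alternative gives 0.
Others bid (6, 8, 6, 8): truth gives 0, best alternative gives 0.
(Remaining 10 profiles checked similarly; truth is weakly best in each.)
In every case the truthful bid is at least as good as any alternative, so it is a dominant strategy.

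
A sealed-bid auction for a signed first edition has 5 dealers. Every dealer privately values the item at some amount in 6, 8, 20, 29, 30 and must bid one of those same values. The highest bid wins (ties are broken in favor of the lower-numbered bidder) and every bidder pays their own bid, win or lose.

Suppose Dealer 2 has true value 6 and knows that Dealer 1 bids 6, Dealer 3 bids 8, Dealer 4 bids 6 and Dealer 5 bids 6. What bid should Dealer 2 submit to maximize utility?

8

Bid 6: loses but pays 6, utility -6.
Bid 8: wins, pays 8, utility 6 - 8 = -2.
Bid 20: wins, pays 20, utility 6 - 20 = -14.
Bid 29: wins, pays 29, utility 6 - 29 = -23.
Bid 30: wins, pays 30, utility 6 - 30 = -24.
The best choice is 8 with utility -2.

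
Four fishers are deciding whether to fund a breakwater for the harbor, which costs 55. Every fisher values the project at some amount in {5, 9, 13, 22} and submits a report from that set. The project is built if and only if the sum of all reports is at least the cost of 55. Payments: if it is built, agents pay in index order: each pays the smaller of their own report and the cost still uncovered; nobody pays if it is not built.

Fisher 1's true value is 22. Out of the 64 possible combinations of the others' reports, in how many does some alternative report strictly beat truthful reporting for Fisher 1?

Others report (5, 22, 22): truth gives 0; report 9 gives 13 > 0. Violating.
Others report (9, 13, 22): truth gives 0; report 13 gives 9 > 0. Violating.
Others report (9, 22, 13): truth gives 0; report 13 gives 9 > 0. Violating.
Others report (9, 22, 22): truth gives 0; report 5 gives 17 > 0. Violating.
Others report (5, 5, 5): truth gives 0; no alternative beats it.
Others report (5, 5, 9): truth gives 0; no alternative beats it.
(Checking all 64 profiles: 19 have a profitable deviation, 45 do not.)

19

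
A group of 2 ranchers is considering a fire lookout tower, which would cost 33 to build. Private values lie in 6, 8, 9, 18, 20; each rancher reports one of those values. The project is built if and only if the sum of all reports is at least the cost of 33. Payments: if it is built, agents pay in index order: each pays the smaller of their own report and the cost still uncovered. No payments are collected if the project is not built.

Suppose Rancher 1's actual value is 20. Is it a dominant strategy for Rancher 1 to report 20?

Consider the case where Rancher 2 reports 18.
Truthful report 20: project built, pays 20, utility 20 - 20 = 0.
Report 18 instead: project built, pays 18, utility 20 - 18 = 2.
Since 2 > 0, reporting 18 is strictly better here, so truthful reporting is not dominant.

No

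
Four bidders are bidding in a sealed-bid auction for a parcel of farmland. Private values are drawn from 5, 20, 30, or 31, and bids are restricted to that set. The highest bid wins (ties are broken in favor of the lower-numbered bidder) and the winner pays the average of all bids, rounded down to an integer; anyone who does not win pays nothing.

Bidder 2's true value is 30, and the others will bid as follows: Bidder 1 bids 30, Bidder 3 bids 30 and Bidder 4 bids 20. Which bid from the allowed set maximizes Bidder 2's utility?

31

Bid 5: loses, pays 0, utility 0.
Bid 20: loses, pays 0, utility 0.
Bid 30: loses, pays 0, utility 0.
Bid 31: wins, pays 27, utility 30 - 27 = 3.
The best choice is 31 with utility 3.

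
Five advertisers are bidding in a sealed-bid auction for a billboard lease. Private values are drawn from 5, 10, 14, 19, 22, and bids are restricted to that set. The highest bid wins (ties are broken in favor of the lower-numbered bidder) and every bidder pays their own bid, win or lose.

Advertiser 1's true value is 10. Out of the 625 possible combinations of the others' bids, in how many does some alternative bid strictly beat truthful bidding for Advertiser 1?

610

Others bid (5, 5, 5, 5): truth gives 0; bid 5 gives 5 > 0. Violating.
Others bid (5, 5, 5, 14): truth gives -10; bid 14 gives -4 > -10. Violating.
Others bid (5, 5, 5, 19): truth gives -10; bid 5 gives -5 > -10. Violating.
Others bid (5, 5, 5, 22): truth gives -10; bid 5 gives -5 > -10. Violating.
Others bid (5, 5, 5, 10): truth gives 0; no alternative beats it.
Others bid (5, 5, 10, 5): truth gives 0; no alternative beats it.
(Checking all 625 profiles: 610 have a profitable deviation, 15 do not.)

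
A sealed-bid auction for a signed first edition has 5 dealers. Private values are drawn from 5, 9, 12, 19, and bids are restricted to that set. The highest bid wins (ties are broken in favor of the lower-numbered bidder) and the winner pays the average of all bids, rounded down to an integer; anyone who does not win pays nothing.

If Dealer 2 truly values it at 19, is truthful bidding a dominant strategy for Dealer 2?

No

Consider the case where Dealer 1 bids 5, Dealer 3 bids 5, Dealer 4 bids 5 and Dealer 5 bids 5.
Truthful bid 19: wins, pays 7, utility 19 - 7 = 12.
Bid 9 instead: wins, pays 5, utility 19 - 5 = 14.
Since 14 > 12, bidding 9 is strictly better here, so truthful bidding is not dominant.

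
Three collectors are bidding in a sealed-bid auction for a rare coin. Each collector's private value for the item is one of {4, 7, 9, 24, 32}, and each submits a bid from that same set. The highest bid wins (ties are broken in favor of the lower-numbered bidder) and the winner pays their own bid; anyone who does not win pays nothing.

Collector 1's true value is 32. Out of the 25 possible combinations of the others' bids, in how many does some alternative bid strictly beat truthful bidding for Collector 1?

16

Others bid (4, 4): truth gives 0; bid 4 gives 28 > 0. Violating.
Others bid (4, 7): truth gives 0; bid 7 gives 25 > 0. Violating.
Others bid (4, 9): truth gives 0; bid 9 gives 23 > 0. Violating.
Others bid (4, 24): truth gives 0; bid 24 gives 8 > 0. Violating.
Others bid (4, 32): truth gives 0; no alternative beats it.
Others bid (7, 32): truth gives 0; no alternative beats it.
(Checking all 25 profiles: 16 have a profitable deviation, 9 do not.)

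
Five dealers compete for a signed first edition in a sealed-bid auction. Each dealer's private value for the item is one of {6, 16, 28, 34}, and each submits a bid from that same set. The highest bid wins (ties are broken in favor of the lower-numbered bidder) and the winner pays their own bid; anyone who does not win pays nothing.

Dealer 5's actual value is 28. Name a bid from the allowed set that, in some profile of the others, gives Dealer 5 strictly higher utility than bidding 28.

16

Suppose Dealer 1 bids 6, Dealer 2 bids 6, Dealer 3 bids 6 and Dealer 4 bids 6.
Bid 28: wins, pays 28, utility 28 - 28 = 0.
Bid 16: wins, pays 16, utility 28 - 16 = 12.
So bidding 16 beats truth here (12 > 0).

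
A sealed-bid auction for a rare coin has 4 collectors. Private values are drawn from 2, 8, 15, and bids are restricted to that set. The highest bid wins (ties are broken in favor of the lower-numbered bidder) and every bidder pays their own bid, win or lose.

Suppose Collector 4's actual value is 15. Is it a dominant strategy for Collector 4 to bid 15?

Consider the case where Collector 1 bids 2, Collector 2 bids 2 and Collector 3 bids 2.
Truthful bid 15: wins, pays 15, utility 15 - 15 = 0.
Bid 8 instead: wins, pays 8, utility 15 - 8 = 7.
Since 7 > 0, bidding 8 is strictly better here, so truthful bidding is not dominant.

No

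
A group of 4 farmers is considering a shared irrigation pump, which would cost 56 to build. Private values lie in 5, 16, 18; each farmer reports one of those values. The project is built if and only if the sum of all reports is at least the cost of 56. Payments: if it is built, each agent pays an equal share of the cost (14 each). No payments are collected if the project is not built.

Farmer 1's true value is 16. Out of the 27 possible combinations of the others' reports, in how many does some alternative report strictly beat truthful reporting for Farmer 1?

Others report (5, 16, 18): truth gives 0; report 18 gives 2 > 0. Violating.
Others report (5, 18, 16): truth gives 0; report 18 gives 2 > 0. Violating.
Others report (16, 5, 18): truth gives 0; report 18 gives 2 > 0. Violating.
Others report (16, 18, 5): truth gives 0; report 18 gives 2 > 0. Violating.
Others report (5, 5, 5): truth gives 0; no alternative beats it.
Others report (5, 5, 16): truth gives 0; no alternative beats it.
(Checking all 27 profiles: 6 have a profitable deviation, 21 do not.)

6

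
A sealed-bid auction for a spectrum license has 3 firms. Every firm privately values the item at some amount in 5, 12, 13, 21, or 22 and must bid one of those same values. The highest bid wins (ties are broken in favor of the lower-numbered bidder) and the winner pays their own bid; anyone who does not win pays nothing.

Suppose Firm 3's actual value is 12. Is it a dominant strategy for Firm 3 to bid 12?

Yes

Check each profile of the others' bids and compare truth against every alternative bid.
Others bid (5, 5): truth gives 0, best alternative gives 0.
Others bid (5, 12): truth gives 0, best alternative gives 0.
Others bid (5, 13): truth gives 0, best alternative gives 0.
Others bid (5, 21): truth gives 0, best alternative gives 0.
Others bid (5, 22): truth gives 0, best alternative gives 0.
Others bid (12, 5): truth gives 0, best alternative gives 0.
(Remaining 19 profiles checked similarly; truth is weakly best in each.)
In every case the truthful bid is at least as good as any alternative, so it is a dominant strategy.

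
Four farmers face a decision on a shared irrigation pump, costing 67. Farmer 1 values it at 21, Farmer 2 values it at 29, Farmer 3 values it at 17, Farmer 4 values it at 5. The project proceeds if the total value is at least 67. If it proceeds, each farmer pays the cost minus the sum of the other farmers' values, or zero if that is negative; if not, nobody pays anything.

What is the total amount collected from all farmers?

Total value 72 ≥ cost 67, so it is built.
Farmer 1: others sum to 51; max(0, 67 - 51) = 16.
Farmer 2: others sum to 43; max(0, 67 - 43) = 24.
Farmer 3: others sum to 55; max(0, 67 - 55) = 12.
Farmer 4: others sum to 67; max(0, 67 - 67) = 0.
Total collected = 16 + 24 + 12 + 0 = 52.

52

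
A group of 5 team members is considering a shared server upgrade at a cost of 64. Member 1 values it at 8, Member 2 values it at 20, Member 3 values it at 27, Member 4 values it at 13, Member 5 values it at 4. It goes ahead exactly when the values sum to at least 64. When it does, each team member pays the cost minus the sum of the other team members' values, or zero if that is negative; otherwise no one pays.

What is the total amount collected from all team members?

36

Total value 72 ≥ cost 64, so it is built.
Member 1: others sum to 64; max(0, 64 - 64) = 0.
Member 2: others sum to 52; max(0, 64 - 52) = 12.
Member 3: others sum to 45; max(0, 64 - 45) = 19.
Member 4: others sum to 59; max(0, 64 - 59) = 5.
Member 5: others sum to 68; max(0, 64 - 68) = 0.
Total collected = 0 + 12 + 19 + 5 + 0 = 36.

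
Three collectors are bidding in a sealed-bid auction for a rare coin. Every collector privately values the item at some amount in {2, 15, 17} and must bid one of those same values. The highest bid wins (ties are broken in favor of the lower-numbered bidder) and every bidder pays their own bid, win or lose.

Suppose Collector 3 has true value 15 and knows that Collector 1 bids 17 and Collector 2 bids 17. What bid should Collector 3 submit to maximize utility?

Bid 2: loses but pays 2, utility -2.
Bid 15: loses but pays 15, utility -15.
Bid 17: loses but pays 17, utility -17.
The best choice is 2 with utility -2.

2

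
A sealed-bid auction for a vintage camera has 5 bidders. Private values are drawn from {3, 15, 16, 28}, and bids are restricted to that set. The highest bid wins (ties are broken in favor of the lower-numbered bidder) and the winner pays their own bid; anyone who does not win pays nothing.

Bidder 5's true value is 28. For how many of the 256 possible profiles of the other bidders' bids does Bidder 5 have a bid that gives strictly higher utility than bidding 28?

Others bid (3, 3, 3, 3): truth gives 0; bid 15 gives 13 > 0. Violating.
Others bid (3, 3, 3, 15): truth gives 0; bid 16 gives 12 > 0. Violating.
Others bid (3, 3, 15, 3): truth gives 0; bid 16 gives 12 > 0. Violating.
Others bid (3, 3, 15, 15): truth gives 0; bid 16 gives 12 > 0. Violating.
Others bid (3, 3, 3, 16): truth gives 0; no alternative beats it.
Others bid (3, 3, 3, 28): truth gives 0; no alternative beats it.
(Checking all 256 profiles: 16 have a profitable deviation, 240 do not.)

16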